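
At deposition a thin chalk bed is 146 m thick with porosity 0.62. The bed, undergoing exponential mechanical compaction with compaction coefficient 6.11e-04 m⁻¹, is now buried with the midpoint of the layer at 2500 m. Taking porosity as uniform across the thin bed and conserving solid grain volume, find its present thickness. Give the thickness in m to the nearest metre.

Working in km (1 km = 1000 m; k in km⁻¹ = k in m⁻¹ × 1000):
Porosity at 2.5 km: φ = 0.62·exp(−0.611×2.5) = 0.1346
Solid-volume conservation: h(1−φ) = h₀(1−φ₀) ⇒ h = h₀·(1−φ₀)/(1−φ)
h = 0.146 × (1 − 0.62)/(1 − 0.1346) = 0.146 × 0.4391 = 0.0641 km

64 m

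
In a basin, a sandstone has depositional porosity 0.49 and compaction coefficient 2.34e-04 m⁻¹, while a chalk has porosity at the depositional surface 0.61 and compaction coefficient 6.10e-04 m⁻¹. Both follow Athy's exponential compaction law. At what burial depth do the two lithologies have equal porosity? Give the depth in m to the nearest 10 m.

Working in km (1 km = 1000 m; β in km⁻¹ = β in m⁻¹ × 1000):
Set φ₀ₐ e^(−βₐZ) = φ₀ᵦ e^(−βᵦZ) ⇒ ln(φ₀ₐ/φ₀ᵦ) = (βₐ − βᵦ)·Z
Z = ln(0.49/0.61) / (0.234 − 0.61) = -0.2191 / -0.376 = 0.583 km

580 m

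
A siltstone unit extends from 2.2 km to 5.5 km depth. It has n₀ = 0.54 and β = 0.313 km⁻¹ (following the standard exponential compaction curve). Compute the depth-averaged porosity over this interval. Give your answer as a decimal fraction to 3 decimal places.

0.169

⟨n⟩ = (1/(z₂−z₁)) ∫ n₀ e^(−βz) dz = n₀·(e^(−β·z₁) − e^(−β·z₂)) / (β·(z₂−z₁))
e^(−0.313×2.2) = 0.5023; e^(−0.313×5.5) = 0.1788
⟨n⟩ = 0.54 × (0.5023 − 0.1788) / (0.313 × 3.3) = 0.54 × 0.3132 = 0.1691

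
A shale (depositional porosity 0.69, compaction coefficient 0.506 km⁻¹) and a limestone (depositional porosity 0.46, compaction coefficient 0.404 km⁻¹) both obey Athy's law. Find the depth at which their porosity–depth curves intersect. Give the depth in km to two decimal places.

3.98 km

Set n₀ₐ e^(−kₐZ) = n₀ᵦ e^(−kᵦZ) ⇒ ln(n₀ₐ/n₀ᵦ) = (kₐ − kᵦ)·Z
Z = ln(0.69/0.46) / (0.506 − 0.404) = 0.4055 / 0.102 = 3.975 km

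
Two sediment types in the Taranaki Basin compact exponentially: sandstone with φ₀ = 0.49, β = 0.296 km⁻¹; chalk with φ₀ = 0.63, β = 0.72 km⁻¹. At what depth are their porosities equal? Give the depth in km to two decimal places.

0.59 km

Set φ₀ₐ e^(−βₐZ) = φ₀ᵦ e^(−βᵦZ) ⇒ ln(φ₀ₐ/φ₀ᵦ) = (βₐ − βᵦ)·Z
Z = ln(0.49/0.63) / (0.296 − 0.72) = -0.2513 / -0.424 = 0.593 km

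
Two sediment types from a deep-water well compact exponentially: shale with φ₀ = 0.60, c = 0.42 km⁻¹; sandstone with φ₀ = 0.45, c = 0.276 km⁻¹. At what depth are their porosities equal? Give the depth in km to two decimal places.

Set φ₀ₐ e^(−cₐZ) = φ₀ᵦ e^(−cᵦZ) ⇒ ln(φ₀ₐ/φ₀ᵦ) = (cₐ − cᵦ)·Z
Z = ln(0.6/0.45) / (0.42 − 0.276) = 0.2877 / 0.144 = 1.998 km

2.00 km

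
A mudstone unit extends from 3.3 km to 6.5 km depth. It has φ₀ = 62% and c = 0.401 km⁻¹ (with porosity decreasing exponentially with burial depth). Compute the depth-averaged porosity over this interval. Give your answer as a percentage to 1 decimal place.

⟨φ⟩ = (1/(z₂−z₁)) ∫ φ₀ e^(−cz) dz = φ₀·(e^(−c·z₁) − e^(−c·z₂)) / (c·(z₂−z₁))
e^(−0.401×3.3) = 0.2663; e^(−0.401×6.5) = 0.0738
⟨φ⟩ = 0.62 × (0.2663 − 0.0738) / (0.401 × 3.2) = 0.62 × 0.1500 = 0.0930

9.3%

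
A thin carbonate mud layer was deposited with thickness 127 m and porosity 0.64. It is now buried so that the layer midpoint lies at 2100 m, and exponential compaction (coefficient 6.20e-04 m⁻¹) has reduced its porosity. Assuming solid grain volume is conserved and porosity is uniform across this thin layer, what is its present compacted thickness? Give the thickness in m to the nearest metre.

55 m

Working in km (1 km = 1000 m; c in km⁻¹ = c in m⁻¹ × 1000):
Porosity at 2.1 km: phi = 0.64·exp(−0.62×2.1) = 0.1741
Solid-volume conservation: h(1−phi) = h₀(1−phi₀) ⇒ h = h₀·(1−phi₀)/(1−phi)
h = 0.127 × (1 − 0.64)/(1 − 0.1741) = 0.127 × 0.4359 = 0.0554 km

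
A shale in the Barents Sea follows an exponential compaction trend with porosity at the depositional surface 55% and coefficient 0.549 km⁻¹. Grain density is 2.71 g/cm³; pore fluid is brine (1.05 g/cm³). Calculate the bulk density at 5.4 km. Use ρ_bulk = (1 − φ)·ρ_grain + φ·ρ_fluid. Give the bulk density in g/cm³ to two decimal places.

Porosity at depth: n = 0.55·exp(−0.549×5.4) = 0.55×0.0516 = 0.0284
Bulk density: ρ_b = (1−n)ρ_g + n·ρ_f = 0.9716×2.71 + 0.0284×1.05
       = 2.633 + 0.030 = 2.663 g/cm³

2.66 g/cm³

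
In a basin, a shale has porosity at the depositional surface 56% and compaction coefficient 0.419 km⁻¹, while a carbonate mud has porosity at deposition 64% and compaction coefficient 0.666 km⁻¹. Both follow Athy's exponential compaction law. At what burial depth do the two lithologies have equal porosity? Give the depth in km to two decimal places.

Set n₀ₐ e^(−cₐz) = n₀ᵦ e^(−cᵦz) ⇒ ln(n₀ₐ/n₀ᵦ) = (cₐ − cᵦ)·z
z = ln(0.56/0.64) / (0.419 − 0.666) = -0.1335 / -0.247 = 0.541 km

0.54 km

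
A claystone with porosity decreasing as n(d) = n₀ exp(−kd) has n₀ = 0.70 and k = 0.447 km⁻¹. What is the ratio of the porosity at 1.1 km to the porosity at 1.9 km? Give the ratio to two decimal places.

n(d₁)/n(d₂) = e^(−k·d₁)/e^(−k·d₂) = e^{k(d₂−d₁)}
= exp(0.447 × 0.8) = exp(0.3576) = 1.4299

1.43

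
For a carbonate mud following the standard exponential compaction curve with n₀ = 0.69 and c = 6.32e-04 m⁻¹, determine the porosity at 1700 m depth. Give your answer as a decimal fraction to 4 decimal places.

0.2356

Working in km (1 km = 1000 m; c in km⁻¹ = c in m⁻¹ × 1000):
n = n₀·exp(−c·d) = 0.69 × exp(−0.632 × 1.7) = 0.69 × exp(−1.074)
  = 0.69 × 0.3415 = 0.2356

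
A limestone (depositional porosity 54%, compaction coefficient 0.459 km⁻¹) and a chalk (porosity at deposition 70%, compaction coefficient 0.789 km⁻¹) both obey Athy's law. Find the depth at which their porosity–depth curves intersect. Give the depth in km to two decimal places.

Set φ₀ₐ e^(−cₐd) = φ₀ᵦ e^(−cᵦd) ⇒ ln(φ₀ₐ/φ₀ᵦ) = (cₐ − cᵦ)·d
d = ln(0.54/0.7) / (0.459 − 0.789) = -0.2595 / -0.33 = 0.786 km

0.79 km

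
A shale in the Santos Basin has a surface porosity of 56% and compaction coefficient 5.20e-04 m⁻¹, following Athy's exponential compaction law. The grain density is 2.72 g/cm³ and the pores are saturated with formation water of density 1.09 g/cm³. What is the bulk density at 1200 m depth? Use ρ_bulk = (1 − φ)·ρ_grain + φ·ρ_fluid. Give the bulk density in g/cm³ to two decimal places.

Working in km (1 km = 1000 m; c in km⁻¹ = c in m⁻¹ × 1000):
Porosity at depth: phi = 0.56·exp(−0.52×1.2) = 0.56×0.5358 = 0.3000
Bulk density: ρ_b = (1−phi)ρ_g + phi·ρ_f = 0.7000×2.72 + 0.3000×1.09
       = 1.904 + 0.327 = 2.231 g/cm³

2.23 g/cm³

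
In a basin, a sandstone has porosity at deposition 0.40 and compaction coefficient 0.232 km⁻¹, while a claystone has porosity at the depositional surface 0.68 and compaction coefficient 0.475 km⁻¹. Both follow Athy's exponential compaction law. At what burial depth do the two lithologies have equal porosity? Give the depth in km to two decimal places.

2.18 km

Set phi₀ₐ e^(−βₐZ) = phi₀ᵦ e^(−βᵦZ) ⇒ ln(phi₀ₐ/phi₀ᵦ) = (βₐ − βᵦ)·Z
Z = ln(0.4/0.68) / (0.232 − 0.475) = -0.5306 / -0.243 = 2.184 km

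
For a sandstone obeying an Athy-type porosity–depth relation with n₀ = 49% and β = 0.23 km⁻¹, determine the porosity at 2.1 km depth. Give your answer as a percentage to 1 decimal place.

30.2%

n = n₀·exp(−β·d) = 0.49 × exp(−0.23 × 2.1) = 0.49 × exp(−0.483)
  = 0.49 × 0.6169 = 0.3023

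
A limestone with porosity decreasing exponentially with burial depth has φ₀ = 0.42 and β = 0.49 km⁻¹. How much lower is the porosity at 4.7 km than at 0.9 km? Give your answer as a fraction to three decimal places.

φ(0.9) = 0.42·e^(−0.49×0.9) = 0.2702
φ(4.7) = 0.42·e^(−0.49×4.7) = 0.0420
Δφ = 0.2702 − 0.0420 = 0.2282

0.228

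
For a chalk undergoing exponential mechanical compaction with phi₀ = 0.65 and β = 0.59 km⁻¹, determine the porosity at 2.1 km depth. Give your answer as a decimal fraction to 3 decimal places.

0.188

phi = phi₀·exp(−β·z) = 0.65 × exp(−0.59 × 2.1) = 0.65 × exp(−1.239)
  = 0.65 × 0.2897 = 0.1883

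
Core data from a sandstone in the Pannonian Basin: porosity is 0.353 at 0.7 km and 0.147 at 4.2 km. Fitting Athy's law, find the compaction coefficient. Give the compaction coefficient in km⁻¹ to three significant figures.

0.250 km⁻¹

Athy: n(Z) = n₀ e^(−kZ) ⇒ n₁/n₂ = e^{k(Z₂−Z₁)} ⇒ k = ln(n₁/n₂)/(Z₂−Z₁)
k = ln(0.353/0.147) / (4.2 − 0.7) = ln(2.401) / 3.5 = 0.8760 / 3.5 = 0.2503 km⁻¹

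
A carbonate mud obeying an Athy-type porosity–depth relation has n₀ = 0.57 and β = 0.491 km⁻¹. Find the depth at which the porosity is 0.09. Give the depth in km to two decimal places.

3.76 km

Invert Athy's law: d = ln(n₀/n) / β
d = ln(0.57/0.09) / 0.491 = ln(6.333) / 0.491 = 1.8458 / 0.491 = 3.759 km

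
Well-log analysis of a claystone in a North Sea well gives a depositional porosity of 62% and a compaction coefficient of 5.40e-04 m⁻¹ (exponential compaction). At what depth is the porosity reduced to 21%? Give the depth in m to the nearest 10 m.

Working in km (1 km = 1000 m; c in km⁻¹ = c in m⁻¹ × 1000):
Invert Athy's law: Z = ln(n₀/n) / c
Z = ln(0.62/0.21) / 0.54 = ln(2.952) / 0.54 = 1.0826 / 0.54 = 2.005 km

2000 m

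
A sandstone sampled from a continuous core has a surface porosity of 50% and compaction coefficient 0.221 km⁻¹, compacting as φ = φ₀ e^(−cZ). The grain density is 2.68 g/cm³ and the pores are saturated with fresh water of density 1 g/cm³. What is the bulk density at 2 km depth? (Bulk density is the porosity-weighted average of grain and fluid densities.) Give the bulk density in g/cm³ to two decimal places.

Porosity at depth: φ = 0.5·exp(−0.221×2) = 0.5×0.6427 = 0.3214
Bulk density: ρ_b = (1−φ)ρ_g + φ·ρ_f = 0.6786×2.68 + 0.3214×1
       = 1.819 + 0.321 = 2.140 g/cm³

2.14 g/cm³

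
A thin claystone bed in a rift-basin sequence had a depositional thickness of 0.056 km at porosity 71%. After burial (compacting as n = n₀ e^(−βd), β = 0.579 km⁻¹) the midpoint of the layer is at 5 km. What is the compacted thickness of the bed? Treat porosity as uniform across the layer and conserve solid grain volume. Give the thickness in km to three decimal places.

Porosity at 5 km: n = 0.71·exp(−0.579×5) = 0.0393
Solid-volume conservation: h(1−n) = h₀(1−n₀) ⇒ h = h₀·(1−n₀)/(1−n)
h = 0.056 × (1 − 0.71)/(1 − 0.0393) = 0.056 × 0.3019 = 0.0169 km

0.017 km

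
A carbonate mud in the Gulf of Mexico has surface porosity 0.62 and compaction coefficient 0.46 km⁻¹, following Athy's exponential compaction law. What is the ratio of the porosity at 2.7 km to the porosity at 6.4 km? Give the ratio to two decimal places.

n(Z₁)/n(Z₂) = e^(−k·Z₁)/e^(−k·Z₂) = e^{k(Z₂−Z₁)}
= exp(0.46 × 3.7) = exp(1.702) = 5.4849

5.48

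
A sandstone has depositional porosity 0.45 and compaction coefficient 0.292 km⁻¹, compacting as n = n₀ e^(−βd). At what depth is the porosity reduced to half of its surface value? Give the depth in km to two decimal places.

2.37 km

n/n₀ = 1/2 ⇒ exp(−β·d) = 1/2 ⇒ d = ln(2) / β
d = 0.6931 / 0.292 = 2.374 km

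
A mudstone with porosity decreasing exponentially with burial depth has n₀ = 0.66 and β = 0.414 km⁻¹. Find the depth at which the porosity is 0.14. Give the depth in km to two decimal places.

3.75 km

Invert Athy's law: d = ln(n₀/n) / β
d = ln(0.66/0.14) / 0.414 = ln(4.714) / 0.414 = 1.5506 / 0.414 = 3.745 km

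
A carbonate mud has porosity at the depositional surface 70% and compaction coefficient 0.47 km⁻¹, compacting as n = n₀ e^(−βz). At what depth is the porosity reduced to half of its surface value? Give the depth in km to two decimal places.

1.47 km

n/n₀ = 1/2 ⇒ exp(−β·z) = 1/2 ⇒ z = ln(2) / β
z = 0.6931 / 0.47 = 1.475 km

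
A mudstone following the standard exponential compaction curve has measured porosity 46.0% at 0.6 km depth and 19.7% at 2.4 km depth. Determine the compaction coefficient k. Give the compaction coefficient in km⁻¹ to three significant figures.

0.471 km⁻¹

Athy: n(Z) = n₀ e^(−kZ) ⇒ n₁/n₂ = e^{k(Z₂−Z₁)} ⇒ k = ln(n₁/n₂)/(Z₂−Z₁)
k = ln(0.46/0.197) / (2.4 − 0.6) = ln(2.335) / 1.8 = 0.8480 / 1.8 = 0.4711 km⁻¹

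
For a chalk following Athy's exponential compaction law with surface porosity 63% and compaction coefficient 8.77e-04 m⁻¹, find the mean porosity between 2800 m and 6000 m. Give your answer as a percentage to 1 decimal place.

Working in km (1 km = 1000 m; k in km⁻¹ = k in m⁻¹ × 1000):
⟨n⟩ = (1/(z₂−z₁)) ∫ n₀ e^(−kz) dz = n₀·(e^(−k·z₁) − e^(−k·z₂)) / (k·(z₂−z₁))
e^(−0.877×2.8) = 0.0858; e^(−0.877×6) = 0.0052
⟨n⟩ = 0.63 × (0.0858 − 0.0052) / (0.877 × 3.2) = 0.63 × 0.0287 = 0.0181

1.8%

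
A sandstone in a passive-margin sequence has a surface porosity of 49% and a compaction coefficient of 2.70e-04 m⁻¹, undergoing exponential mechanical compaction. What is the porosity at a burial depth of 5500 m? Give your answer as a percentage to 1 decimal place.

11.1%

Working in km (1 km = 1000 m; β in km⁻¹ = β in m⁻¹ × 1000):
n = n₀·exp(−β·z) = 0.49 × exp(−0.27 × 5.5) = 0.49 × exp(−1.485)
  = 0.49 × 0.2265 = 0.1110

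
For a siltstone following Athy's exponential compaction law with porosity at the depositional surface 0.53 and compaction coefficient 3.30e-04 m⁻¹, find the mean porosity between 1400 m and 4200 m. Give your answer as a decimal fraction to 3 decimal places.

Working in km (1 km = 1000 m; c in km⁻¹ = c in m⁻¹ × 1000):
⟨n⟩ = (1/(z₂−z₁)) ∫ n₀ e^(−cz) dz = n₀·(e^(−c·z₁) − e^(−c·z₂)) / (c·(z₂−z₁))
e^(−0.33×1.4) = 0.6300; e^(−0.33×4.2) = 0.2501
⟨n⟩ = 0.53 × (0.6300 − 0.2501) / (0.33 × 2.8) = 0.53 × 0.4112 = 0.2179

0.218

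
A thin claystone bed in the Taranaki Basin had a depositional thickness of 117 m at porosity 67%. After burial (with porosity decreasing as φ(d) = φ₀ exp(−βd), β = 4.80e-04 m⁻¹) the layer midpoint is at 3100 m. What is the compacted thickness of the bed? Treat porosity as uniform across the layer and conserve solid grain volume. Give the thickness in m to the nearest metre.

45 m

Working in km (1 km = 1000 m; β in km⁻¹ = β in m⁻¹ × 1000):
Porosity at 3.1 km: φ = 0.67·exp(−0.48×3.1) = 0.1513
Solid-volume conservation: h(1−φ) = h₀(1−φ₀) ⇒ h = h₀·(1−φ₀)/(1−φ)
h = 0.117 × (1 − 0.67)/(1 − 0.1513) = 0.117 × 0.3888 = 0.0455 km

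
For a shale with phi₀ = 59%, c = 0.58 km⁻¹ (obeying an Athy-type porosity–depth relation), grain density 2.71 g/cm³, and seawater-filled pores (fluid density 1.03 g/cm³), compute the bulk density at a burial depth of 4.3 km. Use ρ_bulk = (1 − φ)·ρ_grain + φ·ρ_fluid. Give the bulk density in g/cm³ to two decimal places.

Porosity at depth: phi = 0.59·exp(−0.58×4.3) = 0.59×0.0826 = 0.0487
Bulk density: ρ_b = (1−phi)ρ_g + phi·ρ_f = 0.9513×2.71 + 0.0487×1.03
       = 2.578 + 0.050 = 2.628 g/cm³

2.63 g/cm³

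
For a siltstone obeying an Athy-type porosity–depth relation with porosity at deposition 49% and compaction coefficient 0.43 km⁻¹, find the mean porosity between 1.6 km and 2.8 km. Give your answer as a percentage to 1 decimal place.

⟨n⟩ = (1/(Z₂−Z₁)) ∫ n₀ e^(−cZ) dZ = n₀·(e^(−c·Z₁) − e^(−c·Z₂)) / (c·(Z₂−Z₁))
e^(−0.43×1.6) = 0.5026; e^(−0.43×2.8) = 0.3000
⟨n⟩ = 0.49 × (0.5026 − 0.3000) / (0.43 × 1.2) = 0.49 × 0.3926 = 0.1924

19.2%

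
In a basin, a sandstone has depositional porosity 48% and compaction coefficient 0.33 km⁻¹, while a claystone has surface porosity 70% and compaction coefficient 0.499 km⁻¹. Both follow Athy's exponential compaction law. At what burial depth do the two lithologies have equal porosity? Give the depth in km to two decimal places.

2.23 km

Set phi₀ₐ e^(−cₐz) = phi₀ᵦ e^(−cᵦz) ⇒ ln(phi₀ₐ/phi₀ᵦ) = (cₐ − cᵦ)·z
z = ln(0.48/0.7) / (0.33 − 0.499) = -0.3773 / -0.169 = 2.233 km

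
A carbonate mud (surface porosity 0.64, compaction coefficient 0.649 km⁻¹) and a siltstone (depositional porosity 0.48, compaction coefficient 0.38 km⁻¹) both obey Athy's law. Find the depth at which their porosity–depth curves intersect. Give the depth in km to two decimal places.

Set φ₀ₐ e^(−βₐZ) = φ₀ᵦ e^(−βᵦZ) ⇒ ln(φ₀ₐ/φ₀ᵦ) = (βₐ − βᵦ)·Z
Z = ln(0.64/0.48) / (0.649 − 0.38) = 0.2877 / 0.269 = 1.069 km

1.07 km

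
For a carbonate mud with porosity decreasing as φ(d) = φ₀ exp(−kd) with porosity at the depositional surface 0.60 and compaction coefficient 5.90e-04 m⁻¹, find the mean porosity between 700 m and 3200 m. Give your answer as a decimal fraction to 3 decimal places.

Working in km (1 km = 1000 m; k in km⁻¹ = k in m⁻¹ × 1000):
⟨φ⟩ = (1/(d₂−d₁)) ∫ φ₀ e^(−kd) dd = φ₀·(e^(−k·d₁) − e^(−k·d₂)) / (k·(d₂−d₁))
e^(−0.59×0.7) = 0.6617; e^(−0.59×3.2) = 0.1514
⟨φ⟩ = 0.6 × (0.6617 − 0.1514) / (0.59 × 2.5) = 0.6 × 0.3460 = 0.2076

0.208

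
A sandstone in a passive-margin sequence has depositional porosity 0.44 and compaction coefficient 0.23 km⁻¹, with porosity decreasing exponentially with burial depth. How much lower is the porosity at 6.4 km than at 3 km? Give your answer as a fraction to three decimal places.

0.120

φ(3) = 0.44·e^(−0.23×3) = 0.2207
φ(6.4) = 0.44·e^(−0.23×6.4) = 0.1010
Δφ = 0.2207 − 0.1010 = 0.1197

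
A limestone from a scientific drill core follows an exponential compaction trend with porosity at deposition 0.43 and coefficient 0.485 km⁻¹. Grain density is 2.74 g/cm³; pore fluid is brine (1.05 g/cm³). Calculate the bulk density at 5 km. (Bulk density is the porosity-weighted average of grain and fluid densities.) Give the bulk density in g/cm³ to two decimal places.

2.68 g/cm³

Porosity at depth: φ = 0.43·exp(−0.485×5) = 0.43×0.0885 = 0.0380
Bulk density: ρ_b = (1−φ)ρ_g + φ·ρ_f = 0.9620×2.74 + 0.0380×1.05
       = 2.636 + 0.040 = 2.676 g/cm³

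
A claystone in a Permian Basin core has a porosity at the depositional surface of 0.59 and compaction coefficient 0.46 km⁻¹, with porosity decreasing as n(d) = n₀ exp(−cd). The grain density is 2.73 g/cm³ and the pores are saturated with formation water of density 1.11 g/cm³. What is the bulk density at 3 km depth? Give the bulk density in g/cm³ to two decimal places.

Porosity at depth: n = 0.59·exp(−0.46×3) = 0.59×0.2516 = 0.1484
Bulk density: ρ_b = (1−n)ρ_g + n·ρ_f = 0.8516×2.73 + 0.1484×1.11
       = 2.325 + 0.165 = 2.490 g/cm³

2.49 g/cm³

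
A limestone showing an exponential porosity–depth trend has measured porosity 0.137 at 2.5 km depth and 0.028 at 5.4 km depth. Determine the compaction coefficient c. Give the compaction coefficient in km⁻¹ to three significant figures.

0.548 km⁻¹

Athy: φ(z) = φ₀ e^(−cz) ⇒ φ₁/φ₂ = e^{c(z₂−z₁)} ⇒ c = ln(φ₁/φ₂)/(z₂−z₁)
c = ln(0.137/0.028) / (5.4 − 2.5) = ln(4.893) / 2.9 = 1.5878 / 2.9 = 0.5475 km⁻¹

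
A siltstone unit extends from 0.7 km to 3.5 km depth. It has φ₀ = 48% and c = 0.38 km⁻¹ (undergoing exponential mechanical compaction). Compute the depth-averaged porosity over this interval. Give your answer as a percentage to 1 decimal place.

⟨φ⟩ = (1/(z₂−z₁)) ∫ φ₀ e^(−cz) dz = φ₀·(e^(−c·z₁) − e^(−c·z₂)) / (c·(z₂−z₁))
e^(−0.38×0.7) = 0.7664; e^(−0.38×3.5) = 0.2645
⟨φ⟩ = 0.48 × (0.7664 − 0.2645) / (0.38 × 2.8) = 0.48 × 0.4718 = 0.2264

22.6%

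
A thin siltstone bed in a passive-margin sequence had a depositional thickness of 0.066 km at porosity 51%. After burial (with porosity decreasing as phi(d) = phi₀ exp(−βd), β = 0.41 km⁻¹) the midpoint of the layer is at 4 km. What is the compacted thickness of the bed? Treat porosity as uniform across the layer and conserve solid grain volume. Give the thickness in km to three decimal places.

Porosity at 4 km: phi = 0.51·exp(−0.41×4) = 0.0989
Solid-volume conservation: h(1−phi) = h₀(1−phi₀) ⇒ h = h₀·(1−phi₀)/(1−phi)
h = 0.066 × (1 − 0.51)/(1 − 0.0989) = 0.066 × 0.5438 = 0.0359 km

0.036 km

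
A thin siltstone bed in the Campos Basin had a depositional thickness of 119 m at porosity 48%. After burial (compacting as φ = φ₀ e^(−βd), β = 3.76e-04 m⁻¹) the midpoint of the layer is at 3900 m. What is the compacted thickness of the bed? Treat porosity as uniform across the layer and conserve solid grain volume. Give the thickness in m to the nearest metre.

70 m

Working in km (1 km = 1000 m; β in km⁻¹ = β in m⁻¹ × 1000):
Porosity at 3.9 km: φ = 0.48·exp(−0.376×3.9) = 0.1108
Solid-volume conservation: h(1−φ) = h₀(1−φ₀) ⇒ h = h₀·(1−φ₀)/(1−φ)
h = 0.119 × (1 − 0.48)/(1 − 0.1108) = 0.119 × 0.5848 = 0.0696 km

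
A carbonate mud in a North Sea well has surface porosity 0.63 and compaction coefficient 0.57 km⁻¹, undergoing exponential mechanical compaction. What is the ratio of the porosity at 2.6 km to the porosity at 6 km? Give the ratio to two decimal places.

n(z₁)/n(z₂) = e^(−k·z₁)/e^(−k·z₂) = e^{k(z₂−z₁)}
= exp(0.57 × 3.4) = exp(1.938) = 6.9448

6.94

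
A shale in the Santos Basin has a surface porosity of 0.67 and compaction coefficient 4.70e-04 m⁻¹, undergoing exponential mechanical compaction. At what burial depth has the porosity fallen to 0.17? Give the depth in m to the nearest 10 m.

Working in km (1 km = 1000 m; β in km⁻¹ = β in m⁻¹ × 1000):
Invert Athy's law: z = ln(phi₀/phi) / β
z = ln(0.67/0.17) / 0.47 = ln(3.941) / 0.47 = 1.3715 / 0.47 = 2.918 km

2920 m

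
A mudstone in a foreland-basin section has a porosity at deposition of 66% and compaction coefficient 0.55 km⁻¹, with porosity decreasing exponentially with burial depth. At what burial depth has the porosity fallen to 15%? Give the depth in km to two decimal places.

Invert Athy's law: z = ln(φ₀/φ) / c
z = ln(0.66/0.15) / 0.55 = ln(4.4) / 0.55 = 1.4816 / 0.55 = 2.694 km

2.69 km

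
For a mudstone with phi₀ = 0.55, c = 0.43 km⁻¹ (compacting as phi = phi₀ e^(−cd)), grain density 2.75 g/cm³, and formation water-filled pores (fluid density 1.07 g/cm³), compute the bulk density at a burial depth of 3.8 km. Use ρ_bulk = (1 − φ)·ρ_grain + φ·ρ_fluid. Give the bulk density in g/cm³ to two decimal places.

Porosity at depth: phi = 0.55·exp(−0.43×3.8) = 0.55×0.1951 = 0.1073
Bulk density: ρ_b = (1−phi)ρ_g + phi·ρ_f = 0.8927×2.75 + 0.1073×1.07
       = 2.455 + 0.115 = 2.570 g/cm³

2.57 g/cm³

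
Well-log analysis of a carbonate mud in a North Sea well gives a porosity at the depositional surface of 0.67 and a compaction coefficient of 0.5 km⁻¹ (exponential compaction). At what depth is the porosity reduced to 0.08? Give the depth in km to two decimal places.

Invert Athy's law: d = ln(φ₀/φ) / c
d = ln(0.67/0.08) / 0.5 = ln(8.375) / 0.5 = 2.1253 / 0.5 = 4.251 km

4.25 km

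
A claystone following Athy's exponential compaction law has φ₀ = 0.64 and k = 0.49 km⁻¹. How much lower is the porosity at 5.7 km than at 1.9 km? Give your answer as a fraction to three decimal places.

0.213

φ(1.9) = 0.64·e^(−0.49×1.9) = 0.2523
φ(5.7) = 0.64·e^(−0.49×5.7) = 0.0392
Δφ = 0.2523 − 0.0392 = 0.2131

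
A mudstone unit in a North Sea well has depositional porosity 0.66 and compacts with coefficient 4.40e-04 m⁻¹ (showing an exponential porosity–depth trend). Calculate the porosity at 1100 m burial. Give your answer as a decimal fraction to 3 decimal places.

0.407

Working in km (1 km = 1000 m; c in km⁻¹ = c in m⁻¹ × 1000):
φ = φ₀·exp(−c·Z) = 0.66 × exp(−0.44 × 1.1) = 0.66 × exp(−0.484)
  = 0.66 × 0.6163 = 0.4068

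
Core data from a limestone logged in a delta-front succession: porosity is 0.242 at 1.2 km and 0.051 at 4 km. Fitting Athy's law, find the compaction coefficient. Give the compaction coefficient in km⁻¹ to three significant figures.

0.556 km⁻¹

Athy: phi(z) = phi₀ e^(−cz) ⇒ phi₁/phi₂ = e^{c(z₂−z₁)} ⇒ c = ln(phi₁/phi₂)/(z₂−z₁)
c = ln(0.242/0.051) / (4 − 1.2) = ln(4.745) / 2.8 = 1.5571 / 2.8 = 0.5561 km⁻¹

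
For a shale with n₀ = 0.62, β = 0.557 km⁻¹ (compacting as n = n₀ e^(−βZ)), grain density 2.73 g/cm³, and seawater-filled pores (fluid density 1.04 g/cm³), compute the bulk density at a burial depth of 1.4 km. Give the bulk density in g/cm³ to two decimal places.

Porosity at depth: n = 0.62·exp(−0.557×1.4) = 0.62×0.4585 = 0.2843
Bulk density: ρ_b = (1−n)ρ_g + n·ρ_f = 0.7157×2.73 + 0.2843×1.04
       = 1.954 + 0.296 = 2.250 g/cm³

2.25 g/cm³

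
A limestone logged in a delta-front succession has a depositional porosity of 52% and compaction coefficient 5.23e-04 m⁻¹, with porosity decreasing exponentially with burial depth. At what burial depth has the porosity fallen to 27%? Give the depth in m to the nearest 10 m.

Working in km (1 km = 1000 m; c in km⁻¹ = c in m⁻¹ × 1000):
Invert Athy's law: d = ln(phi₀/phi) / c
d = ln(0.52/0.27) / 0.523 = ln(1.926) / 0.523 = 0.6554 / 0.523 = 1.253 km

1250 m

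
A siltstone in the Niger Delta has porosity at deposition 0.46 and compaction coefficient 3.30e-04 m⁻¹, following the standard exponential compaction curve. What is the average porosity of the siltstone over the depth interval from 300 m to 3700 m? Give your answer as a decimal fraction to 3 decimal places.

0.250

Working in km (1 km = 1000 m; β in km⁻¹ = β in m⁻¹ × 1000):
⟨n⟩ = (1/(z₂−z₁)) ∫ n₀ e^(−βz) dz = n₀·(e^(−β·z₁) − e^(−β·z₂)) / (β·(z₂−z₁))
e^(−0.33×0.3) = 0.9057; e^(−0.33×3.7) = 0.2949
⟨n⟩ = 0.46 × (0.9057 − 0.2949) / (0.33 × 3.4) = 0.46 × 0.5444 = 0.2504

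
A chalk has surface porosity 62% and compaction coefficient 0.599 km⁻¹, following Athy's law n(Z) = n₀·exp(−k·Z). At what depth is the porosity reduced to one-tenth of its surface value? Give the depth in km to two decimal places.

3.84 km

n/n₀ = 1/10 ⇒ exp(−k·Z) = 1/10 ⇒ Z = ln(10) / k
Z = 2.3026 / 0.599 = 3.844 km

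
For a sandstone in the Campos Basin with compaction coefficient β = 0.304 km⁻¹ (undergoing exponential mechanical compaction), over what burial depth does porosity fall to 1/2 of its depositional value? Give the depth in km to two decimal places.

2.28 km

φ/φ₀ = 1/2 ⇒ exp(−β·z) = 1/2 ⇒ z = ln(2) / β
z = 0.6931 / 0.304 = 2.280 km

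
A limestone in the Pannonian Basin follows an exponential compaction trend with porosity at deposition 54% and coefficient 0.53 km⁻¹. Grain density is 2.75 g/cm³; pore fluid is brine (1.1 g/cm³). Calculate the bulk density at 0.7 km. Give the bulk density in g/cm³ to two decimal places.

2.14 g/cm³

Porosity at depth: φ = 0.54·exp(−0.53×0.7) = 0.54×0.6900 = 0.3726
Bulk density: ρ_b = (1−φ)ρ_g + φ·ρ_f = 0.6274×2.75 + 0.3726×1.1
       = 1.725 + 0.410 = 2.135 g/cm³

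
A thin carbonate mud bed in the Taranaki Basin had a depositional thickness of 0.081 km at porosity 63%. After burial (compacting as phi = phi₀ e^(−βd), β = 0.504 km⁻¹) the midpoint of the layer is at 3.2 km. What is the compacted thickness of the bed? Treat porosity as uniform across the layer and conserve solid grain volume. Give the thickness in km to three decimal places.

0.034 km

Porosity at 3.2 km: phi = 0.63·exp(−0.504×3.2) = 0.1256
Solid-volume conservation: h(1−phi) = h₀(1−phi₀) ⇒ h = h₀·(1−phi₀)/(1−phi)
h = 0.081 × (1 − 0.63)/(1 − 0.1256) = 0.081 × 0.4231 = 0.0343 km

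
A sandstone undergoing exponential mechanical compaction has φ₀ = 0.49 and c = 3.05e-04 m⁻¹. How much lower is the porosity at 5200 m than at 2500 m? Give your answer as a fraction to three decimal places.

0.128

Working in km (1 km = 1000 m; c in km⁻¹ = c in m⁻¹ × 1000):
φ(2.5) = 0.49·e^(−0.305×2.5) = 0.2286
φ(5.2) = 0.49·e^(−0.305×5.2) = 0.1003
Δφ = 0.2286 − 0.1003 = 0.1283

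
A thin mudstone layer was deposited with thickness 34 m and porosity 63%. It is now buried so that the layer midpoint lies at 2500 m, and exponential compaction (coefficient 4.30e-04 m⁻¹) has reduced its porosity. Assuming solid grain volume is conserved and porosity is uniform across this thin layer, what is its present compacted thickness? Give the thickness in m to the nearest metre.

16 m

Working in km (1 km = 1000 m; k in km⁻¹ = k in m⁻¹ × 1000):
Porosity at 2.5 km: phi = 0.63·exp(−0.43×2.5) = 0.2150
Solid-volume conservation: h(1−phi) = h₀(1−phi₀) ⇒ h = h₀·(1−phi₀)/(1−phi)
h = 0.034 × (1 − 0.63)/(1 − 0.2150) = 0.034 × 0.4713 = 0.0160 km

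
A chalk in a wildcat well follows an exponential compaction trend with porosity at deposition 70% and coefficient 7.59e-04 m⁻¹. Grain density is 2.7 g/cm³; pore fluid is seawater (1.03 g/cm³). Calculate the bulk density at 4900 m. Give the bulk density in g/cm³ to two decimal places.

2.67 g/cm³

Working in km (1 km = 1000 m; β in km⁻¹ = β in m⁻¹ × 1000):
Porosity at depth: phi = 0.7·exp(−0.759×4.9) = 0.7×0.0243 = 0.0170
Bulk density: ρ_b = (1−phi)ρ_g + phi·ρ_f = 0.9830×2.7 + 0.0170×1.03
       = 2.654 + 0.017 = 2.672 g/cm³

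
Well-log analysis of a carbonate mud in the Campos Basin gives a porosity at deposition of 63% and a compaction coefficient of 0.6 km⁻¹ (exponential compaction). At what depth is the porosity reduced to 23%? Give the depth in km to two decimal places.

1.68 km

Invert Athy's law: z = ln(φ₀/φ) / β
z = ln(0.63/0.23) / 0.6 = ln(2.739) / 0.6 = 1.0076 / 0.6 = 1.679 km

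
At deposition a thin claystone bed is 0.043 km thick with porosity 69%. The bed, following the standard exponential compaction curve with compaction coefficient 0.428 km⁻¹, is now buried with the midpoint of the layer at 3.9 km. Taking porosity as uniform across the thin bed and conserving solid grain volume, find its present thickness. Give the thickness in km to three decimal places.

Porosity at 3.9 km: phi = 0.69·exp(−0.428×3.9) = 0.1300
Solid-volume conservation: h(1−phi) = h₀(1−phi₀) ⇒ h = h₀·(1−phi₀)/(1−phi)
h = 0.043 × (1 − 0.69)/(1 − 0.1300) = 0.043 × 0.3563 = 0.0153 km

0.015 km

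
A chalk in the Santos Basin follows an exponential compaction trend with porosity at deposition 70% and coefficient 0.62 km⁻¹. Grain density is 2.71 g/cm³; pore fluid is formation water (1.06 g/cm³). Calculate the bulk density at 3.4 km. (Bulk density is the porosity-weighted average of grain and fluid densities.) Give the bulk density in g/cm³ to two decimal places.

2.57 g/cm³

Porosity at depth: φ = 0.7·exp(−0.62×3.4) = 0.7×0.1215 = 0.0850
Bulk density: ρ_b = (1−φ)ρ_g + φ·ρ_f = 0.9150×2.71 + 0.0850×1.06
       = 2.480 + 0.090 = 2.570 g/cm³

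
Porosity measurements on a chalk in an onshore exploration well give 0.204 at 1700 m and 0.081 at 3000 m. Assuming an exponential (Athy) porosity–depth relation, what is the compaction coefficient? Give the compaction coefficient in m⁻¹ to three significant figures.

Working in km (1 km = 1000 m; β in km⁻¹ = β in m⁻¹ × 1000):
Athy: φ(z) = φ₀ e^(−βz) ⇒ φ₁/φ₂ = e^{β(z₂−z₁)} ⇒ β = ln(φ₁/φ₂)/(z₂−z₁)
β = ln(0.204/0.081) / (3 − 1.7) = ln(2.519) / 1.3 = 0.9237 / 1.3 = 0.7105 km⁻¹

0.000711 m⁻¹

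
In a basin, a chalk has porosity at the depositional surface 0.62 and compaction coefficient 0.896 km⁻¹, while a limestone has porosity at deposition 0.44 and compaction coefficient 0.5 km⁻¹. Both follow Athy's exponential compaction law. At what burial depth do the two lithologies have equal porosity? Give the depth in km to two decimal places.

0.87 km

Set phi₀ₐ e^(−cₐd) = phi₀ᵦ e^(−cᵦd) ⇒ ln(phi₀ₐ/phi₀ᵦ) = (cₐ − cᵦ)·d
d = ln(0.62/0.44) / (0.896 − 0.5) = 0.3429 / 0.396 = 0.866 km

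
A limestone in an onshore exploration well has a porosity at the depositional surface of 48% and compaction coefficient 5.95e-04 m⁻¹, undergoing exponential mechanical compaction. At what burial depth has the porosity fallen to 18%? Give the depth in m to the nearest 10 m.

1650 m

Working in km (1 km = 1000 m; c in km⁻¹ = c in m⁻¹ × 1000):
Invert Athy's law: Z = ln(n₀/n) / c
Z = ln(0.48/0.18) / 0.595 = ln(2.667) / 0.595 = 0.9808 / 0.595 = 1.648 km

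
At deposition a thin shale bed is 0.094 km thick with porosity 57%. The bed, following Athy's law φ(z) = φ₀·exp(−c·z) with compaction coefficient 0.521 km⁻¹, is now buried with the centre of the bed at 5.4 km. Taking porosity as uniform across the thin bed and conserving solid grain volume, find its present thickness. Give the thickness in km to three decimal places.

Porosity at 5.4 km: φ = 0.57·exp(−0.521×5.4) = 0.0342
Solid-volume conservation: h(1−φ) = h₀(1−φ₀) ⇒ h = h₀·(1−φ₀)/(1−φ)
h = 0.094 × (1 − 0.57)/(1 − 0.0342) = 0.094 × 0.4452 = 0.0419 km

0.042 km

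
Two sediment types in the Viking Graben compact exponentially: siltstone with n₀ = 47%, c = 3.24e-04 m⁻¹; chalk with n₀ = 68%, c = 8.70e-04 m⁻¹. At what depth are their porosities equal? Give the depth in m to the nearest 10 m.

680 m

Working in km (1 km = 1000 m; c in km⁻¹ = c in m⁻¹ × 1000):
Set n₀ₐ e^(−cₐd) = n₀ᵦ e^(−cᵦd) ⇒ ln(n₀ₐ/n₀ᵦ) = (cₐ − cᵦ)·d
d = ln(0.47/0.68) / (0.324 − 0.87) = -0.3694 / -0.546 = 0.676 km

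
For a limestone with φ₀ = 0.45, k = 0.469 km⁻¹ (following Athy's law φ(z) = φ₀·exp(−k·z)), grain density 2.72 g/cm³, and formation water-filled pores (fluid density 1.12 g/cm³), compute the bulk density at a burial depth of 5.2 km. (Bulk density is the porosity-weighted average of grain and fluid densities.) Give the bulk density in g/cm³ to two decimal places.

2.66 g/cm³

Porosity at depth: φ = 0.45·exp(−0.469×5.2) = 0.45×0.0873 = 0.0393
Bulk density: ρ_b = (1−φ)ρ_g + φ·ρ_f = 0.9607×2.72 + 0.0393×1.12
       = 2.613 + 0.044 = 2.657 g/cm³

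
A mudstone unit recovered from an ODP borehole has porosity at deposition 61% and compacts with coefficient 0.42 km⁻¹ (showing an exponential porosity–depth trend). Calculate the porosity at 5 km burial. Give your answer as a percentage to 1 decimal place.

phi = phi₀·exp(−β·z) = 0.61 × exp(−0.42 × 5) = 0.61 × exp(−2.1)
  = 0.61 × 0.1225 = 0.0747

7.5%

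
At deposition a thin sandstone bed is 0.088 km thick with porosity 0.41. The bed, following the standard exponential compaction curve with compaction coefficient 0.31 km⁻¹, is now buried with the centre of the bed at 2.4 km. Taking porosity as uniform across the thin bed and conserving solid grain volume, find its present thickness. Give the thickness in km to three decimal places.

Porosity at 2.4 km: phi = 0.41·exp(−0.31×2.4) = 0.1948
Solid-volume conservation: h(1−phi) = h₀(1−phi₀) ⇒ h = h₀·(1−phi₀)/(1−phi)
h = 0.088 × (1 − 0.41)/(1 − 0.1948) = 0.088 × 0.7328 = 0.0645 km

0.064 km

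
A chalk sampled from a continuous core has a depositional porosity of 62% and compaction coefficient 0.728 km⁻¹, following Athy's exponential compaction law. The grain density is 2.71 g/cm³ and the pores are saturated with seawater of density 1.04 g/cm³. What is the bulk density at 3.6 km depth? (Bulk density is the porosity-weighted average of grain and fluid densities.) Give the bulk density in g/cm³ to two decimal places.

Porosity at depth: phi = 0.62·exp(−0.728×3.6) = 0.62×0.0727 = 0.0451
Bulk density: ρ_b = (1−phi)ρ_g + phi·ρ_f = 0.9549×2.71 + 0.0451×1.04
       = 2.588 + 0.047 = 2.635 g/cm³

2.63 g/cm³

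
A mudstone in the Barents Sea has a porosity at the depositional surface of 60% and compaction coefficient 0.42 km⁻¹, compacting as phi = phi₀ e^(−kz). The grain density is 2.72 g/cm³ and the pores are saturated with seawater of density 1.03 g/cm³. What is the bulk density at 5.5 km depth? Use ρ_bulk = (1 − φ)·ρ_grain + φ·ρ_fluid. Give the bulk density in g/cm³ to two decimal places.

Porosity at depth: phi = 0.6·exp(−0.42×5.5) = 0.6×0.0993 = 0.0596
Bulk density: ρ_b = (1−phi)ρ_g + phi·ρ_f = 0.9404×2.72 + 0.0596×1.03
       = 2.558 + 0.061 = 2.619 g/cm³

2.62 g/cm³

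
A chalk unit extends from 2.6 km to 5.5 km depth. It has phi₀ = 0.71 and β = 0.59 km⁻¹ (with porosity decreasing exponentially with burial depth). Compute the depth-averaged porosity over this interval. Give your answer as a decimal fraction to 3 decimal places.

0.073

⟨phi⟩ = (1/(d₂−d₁)) ∫ phi₀ e^(−βd) dd = phi₀·(e^(−β·d₁) − e^(−β·d₂)) / (β·(d₂−d₁))
e^(−0.59×2.6) = 0.2157; e^(−0.59×5.5) = 0.0390
⟨phi⟩ = 0.71 × (0.2157 − 0.0390) / (0.59 × 2.9) = 0.71 × 0.1033 = 0.0733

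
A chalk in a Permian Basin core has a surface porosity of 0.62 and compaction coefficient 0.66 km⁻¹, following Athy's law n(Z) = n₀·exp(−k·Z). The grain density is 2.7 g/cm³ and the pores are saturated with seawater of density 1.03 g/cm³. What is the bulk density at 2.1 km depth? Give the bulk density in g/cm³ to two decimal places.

Porosity at depth: n = 0.62·exp(−0.66×2.1) = 0.62×0.2501 = 0.1550
Bulk density: ρ_b = (1−n)ρ_g + n·ρ_f = 0.8450×2.7 + 0.1550×1.03
       = 2.281 + 0.160 = 2.441 g/cm³

2.44 g/cm³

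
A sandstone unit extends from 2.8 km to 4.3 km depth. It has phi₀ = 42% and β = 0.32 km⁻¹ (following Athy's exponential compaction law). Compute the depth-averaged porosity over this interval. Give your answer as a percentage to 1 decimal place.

13.6%

⟨phi⟩ = (1/(Z₂−Z₁)) ∫ phi₀ e^(−βZ) dZ = phi₀·(e^(−β·Z₁) − e^(−β·Z₂)) / (β·(Z₂−Z₁))
e^(−0.32×2.8) = 0.4082; e^(−0.32×4.3) = 0.2526
⟨phi⟩ = 0.42 × (0.4082 − 0.2526) / (0.32 × 1.5) = 0.42 × 0.3242 = 0.1362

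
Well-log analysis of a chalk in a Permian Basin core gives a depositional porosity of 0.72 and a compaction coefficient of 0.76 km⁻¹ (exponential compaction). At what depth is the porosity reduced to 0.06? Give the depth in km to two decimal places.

Invert Athy's law: z = ln(φ₀/φ) / β
z = ln(0.72/0.06) / 0.76 = ln(12) / 0.76 = 2.4849 / 0.76 = 3.270 km

3.27 km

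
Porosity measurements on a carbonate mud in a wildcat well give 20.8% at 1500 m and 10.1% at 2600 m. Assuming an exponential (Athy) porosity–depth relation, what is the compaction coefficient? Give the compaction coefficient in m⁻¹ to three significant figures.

Working in km (1 km = 1000 m; k in km⁻¹ = k in m⁻¹ × 1000):
Athy: phi(d) = phi₀ e^(−kd) ⇒ phi₁/phi₂ = e^{k(d₂−d₁)} ⇒ k = ln(phi₁/phi₂)/(d₂−d₁)
k = ln(0.208/0.101) / (2.6 − 1.5) = ln(2.059) / 1.1 = 0.7224 / 1.1 = 0.6567 km⁻¹

0.000657 m⁻¹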